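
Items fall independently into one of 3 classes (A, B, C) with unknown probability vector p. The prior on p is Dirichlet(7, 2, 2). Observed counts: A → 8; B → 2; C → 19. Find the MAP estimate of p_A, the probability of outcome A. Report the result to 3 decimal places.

The posterior is Dirichlet(αᵢ + nᵢ) = Dirichlet(15, 4, 21).
For a Dirichlet(a₁,…,a_K) with all aᵢ > 1, the mode has j-th component (aⱼ − 1)/(Σaᵢ − K).
Here Σaᵢ = 40 and K = 3, so p_A = (15 − 1)/(40 − 3) = 14/37 ≈ 0.378.

MAP estimate of p_A = 0.378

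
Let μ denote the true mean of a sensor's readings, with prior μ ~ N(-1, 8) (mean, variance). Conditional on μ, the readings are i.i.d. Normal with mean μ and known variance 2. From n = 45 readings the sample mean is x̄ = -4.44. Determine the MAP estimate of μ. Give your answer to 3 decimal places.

μ̂_MAP = -4.421

n = 45, x̄ = -4.44.
For a Normal prior and Normal likelihood with known variance, the posterior is Normal; its mode equals its mean, the precision-weighted average.
Prior precision 1/σ₀² = 1/8 = 0.125; data precision n/σ² = 45/2 = 22.5.
μ̂ = (0.125·(-1) + 22.5·(-4.44)) / (0.125 + 22.5) = (-100.025)/22.625 = -4001/905 ≈ -4.421.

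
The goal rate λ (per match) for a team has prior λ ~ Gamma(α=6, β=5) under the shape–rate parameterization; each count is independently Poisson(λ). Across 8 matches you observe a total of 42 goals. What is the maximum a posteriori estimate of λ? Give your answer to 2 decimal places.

λ̂_MAP = 3.62

Σxᵢ = 42, n = 8.
Posterior ∝ λ^5e^(−5λ) · λ^42e^(−8λ) = λ^47e^(−13λ), i.e. Gamma(shape=48, rate=13).
The mode of a Gamma(a, b) with a ≥ 1 (shape–rate) is (a−1)/b = 47/13 ≈ 3.62.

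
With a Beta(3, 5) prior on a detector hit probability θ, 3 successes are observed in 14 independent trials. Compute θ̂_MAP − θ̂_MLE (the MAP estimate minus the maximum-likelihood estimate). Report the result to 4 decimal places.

MAP − MLE = 0.0357

Posterior is Beta(6, 16); MAP = (6−1)/(22−2) = 5/20 ≈ 0.25000.
MLE ignores the prior: θ̂_MLE = k/n = 3/14 ≈ 0.21429.
Difference = 5/20 − 3/14 = 1/28 ≈ 0.0357.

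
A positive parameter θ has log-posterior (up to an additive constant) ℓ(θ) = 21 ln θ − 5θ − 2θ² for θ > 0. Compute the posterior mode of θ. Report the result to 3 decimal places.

θ̂_MAP = 1.750

ℓ'(θ) = 21/θ − 5 − 4θ. Setting this to zero and multiplying by θ: 4θ² + 5θ − 21 = 0.
θ = (−5 + √(5² + 4·4·21)) / (2·4) = (−5 + √361) / 8 = (−5 + 19)/8 = 7/4.
ℓ''(θ) = −21/θ² − 4 < 0, confirming a maximum.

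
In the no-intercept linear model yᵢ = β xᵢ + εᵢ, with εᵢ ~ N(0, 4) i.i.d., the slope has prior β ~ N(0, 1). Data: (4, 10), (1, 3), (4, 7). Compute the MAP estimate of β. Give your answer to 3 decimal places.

log p(β | y) = −Σ(yᵢ − βxᵢ)²/(2·4) − β²/(2·1) + const.
Setting the derivative to zero: Σxᵢ(yᵢ − βxᵢ)/4 − β/1 = 0, so β = Σxᵢyᵢ / (Σxᵢ² + σ²/τ²).
Σxᵢyᵢ = 4·10 + 1·3 + 4·7 = 71; Σxᵢ² = 33; σ²/τ² = 4.
β̂_MAP = 71 / (33 + 4) = 71/37 ≈ 1.919.

β̂_MAP = 1.919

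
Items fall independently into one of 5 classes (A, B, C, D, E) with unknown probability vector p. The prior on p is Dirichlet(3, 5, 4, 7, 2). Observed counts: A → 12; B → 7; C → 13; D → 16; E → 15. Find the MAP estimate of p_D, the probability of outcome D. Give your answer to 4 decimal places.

The posterior is Dirichlet(αᵢ + nᵢ) = Dirichlet(15, 12, 17, 23, 17).
For a Dirichlet(a₁,…,a_K) with all aᵢ > 1, the mode has j-th component (aⱼ − 1)/(Σaᵢ − K).
Here Σaᵢ = 84 and K = 5, so p_D = (23 − 1)/(84 − 5) = 22/79 ≈ 0.2785.

MAP estimate of p_D = 0.2785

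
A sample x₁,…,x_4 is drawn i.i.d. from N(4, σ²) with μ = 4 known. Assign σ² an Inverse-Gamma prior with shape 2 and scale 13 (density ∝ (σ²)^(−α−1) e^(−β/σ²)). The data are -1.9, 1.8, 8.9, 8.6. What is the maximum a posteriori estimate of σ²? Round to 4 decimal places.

σ̂²_MAP = 11.0820

Sum of squared deviations about the known mean: SS = (-1.9−4)² + (1.8−4)² + (8.9−4)² + (8.6−4)² = 84.82.
The Normal likelihood contributes (σ²)^(−n/2) exp(−SS/(2σ²)), so the posterior is Inverse-Gamma(α + n/2, β + SS/2) = Inverse-Gamma(4, 55.41).
The mode of Inverse-Gamma(a, b) is b/(a+1) = 55.41/5 ≈ 11.0820.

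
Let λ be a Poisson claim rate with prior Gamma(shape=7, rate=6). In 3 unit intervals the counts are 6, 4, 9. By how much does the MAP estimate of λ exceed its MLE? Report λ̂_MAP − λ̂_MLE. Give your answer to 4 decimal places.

Σxᵢ = 19. Posterior is Gamma(26, 9); MAP = (26−1)/9 = 25/9 ≈ 2.77778.
MLE = x̄ = 19/3 ≈ 6.33333.
Difference = 25/9 − 19/3 = -32/9 ≈ -3.5556.

MAP − MLE = -3.5556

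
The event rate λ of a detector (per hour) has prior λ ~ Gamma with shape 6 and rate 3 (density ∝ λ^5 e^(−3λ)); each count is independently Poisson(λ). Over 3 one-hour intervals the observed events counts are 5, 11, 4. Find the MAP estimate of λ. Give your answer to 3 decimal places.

λ̂_MAP = 4.167

Σxᵢ = 5+11+4 = 20, with n = 3.
Posterior ∝ λ^5e^(−3λ) · λ^20e^(−3λ) = λ^25e^(−6λ), i.e. Gamma(shape=26, rate=6).
The mode of a Gamma(a, b) with a ≥ 1 (shape–rate) is (a−1)/b = 25/6 ≈ 4.167.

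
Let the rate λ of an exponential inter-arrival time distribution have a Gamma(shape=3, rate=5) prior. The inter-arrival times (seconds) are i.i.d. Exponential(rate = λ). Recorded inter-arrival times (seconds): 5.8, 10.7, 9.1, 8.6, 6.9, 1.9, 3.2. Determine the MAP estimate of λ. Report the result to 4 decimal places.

λ̂_MAP = 0.1758

The Exponential(rate=λ) likelihood is ∝ λ^n e^(−λΣtᵢ). Here n = 7 and Σtᵢ = 5.8 + 10.7 + 9.1 + 8.6 + 6.9 + 1.9 + 3.2 = 46.2.
Posterior ∝ λ^2e^(−5λ) · λ^7e^(−46.2λ) = λ^9e^(−51.2λ), i.e. Gamma(10, 51.2).
Mode = (a−1)/b = 9/51.2 ≈ 0.1758.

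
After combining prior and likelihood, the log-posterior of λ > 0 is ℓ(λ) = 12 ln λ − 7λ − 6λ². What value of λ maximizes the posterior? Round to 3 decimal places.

ℓ'(λ) = 12/λ − 7 − 12λ. Setting this to zero and multiplying by λ: 12λ² + 7λ − 12 = 0.
λ = (−7 + √(7² + 4·12·12)) / (2·12) = (−7 + √625) / 24 = (−7 + 25)/24 = 3/4.
ℓ''(λ) = −12/λ² − 12 < 0, confirming a maximum.

λ̂_MAP = 0.750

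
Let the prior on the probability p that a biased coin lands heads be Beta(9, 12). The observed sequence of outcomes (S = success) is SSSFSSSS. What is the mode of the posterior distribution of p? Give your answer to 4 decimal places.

p̂_MAP = 0.5556

Prior: Beta(9, 12).
Data: 7 successes in 8 trials (from the sequence). The binomial likelihood contributes p^7(1−p)^1, so the posterior is Beta(9+7, 12+1) = Beta(16, 13).
For Beta(a, b) with a, b > 1 the mode is (a−1)/(a+b−2) = 15/27 ≈ 0.5556.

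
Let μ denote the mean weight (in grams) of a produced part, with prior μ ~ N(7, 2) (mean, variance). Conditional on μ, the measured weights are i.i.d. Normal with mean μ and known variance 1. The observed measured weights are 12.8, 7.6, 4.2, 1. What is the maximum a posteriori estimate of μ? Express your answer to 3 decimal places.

n = 4; x̄ = (12.8 + 7.6 + 4.2 + 1)/4 = 25.6/4 = 6.4.
For a Normal prior and Normal likelihood with known variance, the posterior is Normal; its mode equals its mean, the precision-weighted average.
Prior precision 1/σ₀² = 1/2 = 0.5; data precision n/σ² = 4/1 = 4.
μ̂ = (0.5·7 + 4·6.4) / (0.5 + 4) = 29.1/4.5 = 97/15 ≈ 6.467.

μ̂_MAP = 6.467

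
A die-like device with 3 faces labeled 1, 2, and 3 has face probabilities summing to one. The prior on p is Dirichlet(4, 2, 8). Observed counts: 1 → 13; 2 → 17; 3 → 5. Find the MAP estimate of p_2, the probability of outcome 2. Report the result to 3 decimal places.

The posterior is Dirichlet(αᵢ + nᵢ) = Dirichlet(17, 19, 13).
For a Dirichlet(a₁,…,a_K) with all aᵢ > 1, the mode has j-th component (aⱼ − 1)/(Σaᵢ − K).
Here Σaᵢ = 49 and K = 3, so p_2 = (19 − 1)/(49 − 3) = 18/46 ≈ 0.391.

MAP estimate: 0.391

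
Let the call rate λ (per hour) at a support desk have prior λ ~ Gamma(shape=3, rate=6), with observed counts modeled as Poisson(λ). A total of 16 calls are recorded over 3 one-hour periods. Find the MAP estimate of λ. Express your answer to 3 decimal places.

Σxᵢ = 16, n = 3.
Posterior ∝ λ^2e^(−6λ) · λ^16e^(−3λ) = λ^18e^(−9λ), i.e. Gamma(shape=19, rate=9).
The mode of a Gamma(a, b) with a ≥ 1 (shape–rate) is (a−1)/b = 18/9 ≈ 2.000.

λ̂_MAP = 2.000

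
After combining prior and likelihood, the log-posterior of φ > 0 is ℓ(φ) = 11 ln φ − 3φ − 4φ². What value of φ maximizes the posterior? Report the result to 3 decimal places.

ℓ'(φ) = 11/φ − 3 − 8φ. Setting this to zero and multiplying by φ: 8φ² + 3φ − 11 = 0.
φ = (−3 + √(3² + 4·8·11)) / (2·8) = (−3 + √361) / 16 = (−3 + 19)/16 = 1.
ℓ''(φ) = −11/φ² − 8 < 0, confirming a maximum.

φ̂_MAP = 1.000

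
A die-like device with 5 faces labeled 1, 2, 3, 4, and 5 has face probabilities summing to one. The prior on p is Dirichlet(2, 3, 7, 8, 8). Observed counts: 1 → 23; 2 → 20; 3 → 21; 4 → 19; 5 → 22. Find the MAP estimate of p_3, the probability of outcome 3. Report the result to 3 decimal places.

The posterior is Dirichlet(αᵢ + nᵢ) = Dirichlet(25, 23, 28, 27, 30).
For a Dirichlet(a₁,…,a_K) with all aᵢ > 1, the mode has j-th component (aⱼ − 1)/(Σaᵢ − K).
Here Σaᵢ = 133 and K = 5, so p_3 = (28 − 1)/(133 − 5) = 27/128 ≈ 0.211.

MAP estimate: 0.211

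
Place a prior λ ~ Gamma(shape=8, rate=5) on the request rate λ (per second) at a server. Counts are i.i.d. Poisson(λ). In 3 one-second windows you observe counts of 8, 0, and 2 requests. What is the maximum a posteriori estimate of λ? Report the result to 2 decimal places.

Σxᵢ = 8+0+2 = 10, with n = 3.
Posterior ∝ λ^7e^(−5λ) · λ^10e^(−3λ) = λ^17e^(−8λ), i.e. Gamma(shape=18, rate=8).
The mode of a Gamma(a, b) with a ≥ 1 (shape–rate) is (a−1)/b = 17/8 ≈ 2.13.

λ̂_MAP = 2.13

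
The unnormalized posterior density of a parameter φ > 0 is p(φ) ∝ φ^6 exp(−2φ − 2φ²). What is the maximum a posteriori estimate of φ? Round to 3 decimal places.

φ̂_MAP = 1.000

ℓ'(φ) = 6/φ − 2 − 4φ. Setting this to zero and multiplying by φ: 4φ² + 2φ − 6 = 0.
φ = (−2 + √(2² + 4·4·6)) / (2·4) = (−2 + √100) / 8 = (−2 + 10)/8 = 1.
ℓ''(φ) = −6/φ² − 4 < 0, confirming a maximum.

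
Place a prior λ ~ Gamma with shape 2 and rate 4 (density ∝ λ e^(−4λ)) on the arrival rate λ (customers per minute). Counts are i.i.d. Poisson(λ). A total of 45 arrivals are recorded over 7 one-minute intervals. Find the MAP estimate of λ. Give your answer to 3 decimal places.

Σxᵢ = 45, n = 7.
Posterior ∝ λe^(−4λ) · λ^45e^(−7λ) = λ^46e^(−11λ), i.e. Gamma(shape=47, rate=11).
The mode of a Gamma(a, b) with a ≥ 1 (shape–rate) is (a−1)/b = 46/11 ≈ 4.182.

λ̂_MAP = 4.182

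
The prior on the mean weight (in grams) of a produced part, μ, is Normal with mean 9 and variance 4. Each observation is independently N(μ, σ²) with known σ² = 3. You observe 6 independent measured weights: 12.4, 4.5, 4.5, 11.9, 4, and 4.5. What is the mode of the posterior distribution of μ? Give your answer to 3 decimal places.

μ̂_MAP = 7.193

n = 6; x̄ = (12.4 + 4.5 + 4.5 + 11.9 + 4 + 4.5)/6 = 41.8/6 = 209/30 ≈ 6.9667.
For a Normal prior and Normal likelihood with known variance, the posterior is Normal; its mode equals its mean, the precision-weighted average.
Prior precision 1/σ₀² = 1/4 = 0.25; data precision n/σ² = 6/3 = 2.
μ̂ = (0.25·9 + 2·(209/30)) / (0.25 + 2) = (971/60)/2.25 = 971/135 ≈ 7.193.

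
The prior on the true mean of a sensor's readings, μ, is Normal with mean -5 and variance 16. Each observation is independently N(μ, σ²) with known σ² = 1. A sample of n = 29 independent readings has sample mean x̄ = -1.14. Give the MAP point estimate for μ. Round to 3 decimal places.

μ̂_MAP = -1.148

n = 29, x̄ = -1.14.
For a Normal prior and Normal likelihood with known variance, the posterior is Normal; its mode equals its mean, the precision-weighted average.
Prior precision 1/σ₀² = 1/16 = 0.0625; data precision n/σ² = 29/1 = 29.
μ̂ = (0.0625·(-5) + 29·(-1.14)) / (0.0625 + 29) = (-33.3725)/29.0625 = -13349/11625 ≈ -1.148.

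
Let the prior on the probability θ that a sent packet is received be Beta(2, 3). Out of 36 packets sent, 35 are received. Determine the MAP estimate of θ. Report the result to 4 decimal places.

θ̂_MAP = 0.9231

Prior: Beta(2, 3).
Data: 35 successes in 36 trials. The binomial likelihood contributes θ^35(1−θ)^1, so the posterior is Beta(2+35, 3+1) = Beta(37, 4).
For Beta(a, b) with a, b > 1 the mode is (a−1)/(a+b−2) = 36/39 ≈ 0.9231.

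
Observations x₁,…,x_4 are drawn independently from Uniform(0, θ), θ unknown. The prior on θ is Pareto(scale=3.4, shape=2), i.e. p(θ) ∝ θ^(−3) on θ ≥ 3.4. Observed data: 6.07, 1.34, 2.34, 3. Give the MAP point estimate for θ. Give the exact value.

θ̂_MAP = 6.07

The Uniform(0, θ) likelihood is θ^(−n) for θ ≥ max(xᵢ), zero otherwise. Here max(xᵢ) = 6.07.
Posterior ∝ θ^(−3) · θ^(−4) = θ^(−7) on θ ≥ max(3.4, 6.07) = 6.07.
This density is strictly decreasing in θ, so the posterior mode lies at the lower boundary of the support.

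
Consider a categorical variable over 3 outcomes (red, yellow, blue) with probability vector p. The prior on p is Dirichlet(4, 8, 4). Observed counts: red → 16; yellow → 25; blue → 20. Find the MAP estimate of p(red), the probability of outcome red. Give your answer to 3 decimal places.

MAP estimate of p(red) = 0.257

The posterior is Dirichlet(αᵢ + nᵢ) = Dirichlet(20, 33, 24).
For a Dirichlet(a₁,…,a_K) with all aᵢ > 1, the mode has j-th component (aⱼ − 1)/(Σaᵢ − K).
Here Σaᵢ = 77 and K = 3, so p(red) = (20 − 1)/(77 − 3) = 19/74 ≈ 0.257.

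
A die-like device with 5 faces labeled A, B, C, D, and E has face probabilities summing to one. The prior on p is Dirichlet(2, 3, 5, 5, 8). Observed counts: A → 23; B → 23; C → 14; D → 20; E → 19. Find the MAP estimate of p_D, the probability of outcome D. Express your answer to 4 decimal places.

MAP estimate of p_D = 0.2051

The posterior is Dirichlet(αᵢ + nᵢ) = Dirichlet(25, 26, 19, 25, 27).
For a Dirichlet(a₁,…,a_K) with all aᵢ > 1, the mode has j-th component (aⱼ − 1)/(Σaᵢ − K).
Here Σaᵢ = 122 and K = 5, so p_D = (25 − 1)/(122 − 5) = 24/117 ≈ 0.2051.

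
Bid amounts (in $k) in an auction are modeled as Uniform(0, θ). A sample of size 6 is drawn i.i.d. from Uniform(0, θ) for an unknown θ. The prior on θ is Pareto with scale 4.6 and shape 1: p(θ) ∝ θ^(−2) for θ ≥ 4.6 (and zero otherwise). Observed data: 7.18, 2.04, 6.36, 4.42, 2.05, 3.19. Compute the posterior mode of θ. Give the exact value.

θ̂_MAP = 7.18

The Uniform(0, θ) likelihood is θ^(−n) for θ ≥ max(xᵢ), zero otherwise. Here max(xᵢ) = 7.18.
Posterior ∝ θ^(−2) · θ^(−6) = θ^(−8) on θ ≥ max(4.6, 7.18) = 7.18.
This density is strictly decreasing in θ, so the posterior mode lies at the lower boundary of the support.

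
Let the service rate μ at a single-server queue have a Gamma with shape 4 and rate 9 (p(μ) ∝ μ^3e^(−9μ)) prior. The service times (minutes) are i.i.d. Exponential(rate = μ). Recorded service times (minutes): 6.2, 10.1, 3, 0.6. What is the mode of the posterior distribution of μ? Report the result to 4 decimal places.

The Exponential(rate=μ) likelihood is ∝ μ^n e^(−μΣtᵢ). Here n = 4 and Σtᵢ = 6.2 + 10.1 + 3 + 0.6 = 19.9.
Posterior ∝ μ^3e^(−9μ) · μ^4e^(−19.9μ) = μ^7e^(−28.9μ), i.e. Gamma(8, 28.9).
Mode = (a−1)/b = 7/28.9 ≈ 0.2422.

μ̂_MAP = 0.2422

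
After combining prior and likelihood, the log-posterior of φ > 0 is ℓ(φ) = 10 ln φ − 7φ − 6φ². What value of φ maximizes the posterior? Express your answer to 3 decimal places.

ℓ'(φ) = 10/φ − 7 − 12φ. Setting this to zero and multiplying by φ: 12φ² + 7φ − 10 = 0.
φ = (−7 + √(7² + 4·12·10)) / (2·12) = (−7 + √529) / 24 = (−7 + 23)/24 = 2/3.
ℓ''(φ) = −10/φ² − 12 < 0, confirming a maximum.

φ̂_MAP = 0.667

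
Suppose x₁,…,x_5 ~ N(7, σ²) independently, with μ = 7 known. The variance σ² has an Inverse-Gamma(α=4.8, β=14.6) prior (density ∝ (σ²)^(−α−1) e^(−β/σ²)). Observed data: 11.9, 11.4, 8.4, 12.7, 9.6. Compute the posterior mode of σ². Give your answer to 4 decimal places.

Sum of squared deviations about the known mean: SS = (11.9−7)² + (11.4−7)² + (8.4−7)² + (12.7−7)² + (9.6−7)² = 84.58.
The Normal likelihood contributes (σ²)^(−n/2) exp(−SS/(2σ²)), so the posterior is Inverse-Gamma(α + n/2, β + SS/2) = Inverse-Gamma(7.3, 56.89).
The mode of Inverse-Gamma(a, b) is b/(a+1) = 56.89/8.3 ≈ 6.8542.

σ̂²_MAP = 6.8542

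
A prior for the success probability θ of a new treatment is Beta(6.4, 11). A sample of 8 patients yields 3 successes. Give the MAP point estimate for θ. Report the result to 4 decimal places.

θ̂_MAP = 0.3590

Prior: Beta(6.4, 11).
Data: 3 successes in 8 trials. The binomial likelihood contributes θ^3(1−θ)^5, so the posterior is Beta(6.4+3, 11+5) = Beta(9.4, 16).
For Beta(a, b) with a, b > 1 the mode is (a−1)/(a+b−2) = 8.4/23.4 ≈ 0.3590.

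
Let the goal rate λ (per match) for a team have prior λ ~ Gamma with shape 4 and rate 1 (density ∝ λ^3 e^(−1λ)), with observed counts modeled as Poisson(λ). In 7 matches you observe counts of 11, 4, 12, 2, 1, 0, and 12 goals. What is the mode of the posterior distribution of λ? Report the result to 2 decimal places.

Σxᵢ = 11+4+12+2+1+0+12 = 42, with n = 7.
Posterior ∝ λ^3e^(−1λ) · λ^42e^(−7λ) = λ^45e^(−8λ), i.e. Gamma(shape=46, rate=8).
The mode of a Gamma(a, b) with a ≥ 1 (shape–rate) is (a−1)/b = 45/8 ≈ 5.63.

λ̂_MAP = 5.63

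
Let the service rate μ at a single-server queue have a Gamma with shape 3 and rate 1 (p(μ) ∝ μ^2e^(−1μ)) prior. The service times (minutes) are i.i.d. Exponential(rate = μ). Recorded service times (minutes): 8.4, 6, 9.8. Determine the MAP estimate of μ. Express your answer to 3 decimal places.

μ̂_MAP = 0.198

The Exponential(rate=μ) likelihood is ∝ μ^n e^(−μΣtᵢ). Here n = 3 and Σtᵢ = 8.4 + 6 + 9.8 = 24.2.
Posterior ∝ μ^2e^(−1μ) · μ^3e^(−24.2μ) = μ^5e^(−25.2μ), i.e. Gamma(6, 25.2).
Mode = (a−1)/b = 5/25.2 ≈ 0.198.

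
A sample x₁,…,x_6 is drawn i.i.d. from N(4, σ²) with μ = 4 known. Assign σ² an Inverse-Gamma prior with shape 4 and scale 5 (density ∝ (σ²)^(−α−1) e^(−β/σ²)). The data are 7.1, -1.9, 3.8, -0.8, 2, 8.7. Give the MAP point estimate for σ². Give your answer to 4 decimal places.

σ̂²_MAP = 6.4744

Sum of squared deviations about the known mean: SS = (7.1−4)² + (-1.9−4)² + (3.8−4)² + (-0.8−4)² + (2−4)² + (8.7−4)² = 93.59.
The Normal likelihood contributes (σ²)^(−n/2) exp(−SS/(2σ²)), so the posterior is Inverse-Gamma(α + n/2, β + SS/2) = Inverse-Gamma(7, 51.795).
The mode of Inverse-Gamma(a, b) is b/(a+1) = 51.795/8 ≈ 6.4744.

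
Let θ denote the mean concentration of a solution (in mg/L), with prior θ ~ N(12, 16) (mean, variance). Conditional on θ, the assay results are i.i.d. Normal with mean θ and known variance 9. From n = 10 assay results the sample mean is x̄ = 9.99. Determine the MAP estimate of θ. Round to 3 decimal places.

n = 10, x̄ = 9.99.
For a Normal prior and Normal likelihood with known variance, the posterior is Normal; its mode equals its mean, the precision-weighted average.
Prior precision 1/σ₀² = 1/16 = 0.0625; data precision n/σ² = 10/9.
θ̂ = (0.0625·12 + (10/9)·9.99) / (0.0625 + 10/9) = 11.85/(169/144) = 8532/845 ≈ 10.097.

θ̂_MAP = 10.097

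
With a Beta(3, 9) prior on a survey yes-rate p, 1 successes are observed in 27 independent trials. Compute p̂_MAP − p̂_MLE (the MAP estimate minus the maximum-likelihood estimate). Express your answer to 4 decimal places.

Posterior is Beta(4, 35); MAP = (4−1)/(39−2) = 3/37 ≈ 0.08108.
MLE ignores the prior: p̂_MLE = k/n = 1/27 ≈ 0.03704.
Difference = 3/37 − 1/27 = 44/999 ≈ 0.0440.

MAP − MLE = 0.0440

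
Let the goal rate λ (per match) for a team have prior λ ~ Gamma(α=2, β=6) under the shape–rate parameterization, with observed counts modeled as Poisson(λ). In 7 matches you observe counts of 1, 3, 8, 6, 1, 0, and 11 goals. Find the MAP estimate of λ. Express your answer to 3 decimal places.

λ̂_MAP = 2.385

Σxᵢ = 1+3+8+6+1+0+11 = 30, with n = 7.
Posterior ∝ λe^(−6λ) · λ^30e^(−7λ) = λ^31e^(−13λ), i.e. Gamma(shape=32, rate=13).
The mode of a Gamma(a, b) with a ≥ 1 (shape–rate) is (a−1)/b = 31/13 ≈ 2.385.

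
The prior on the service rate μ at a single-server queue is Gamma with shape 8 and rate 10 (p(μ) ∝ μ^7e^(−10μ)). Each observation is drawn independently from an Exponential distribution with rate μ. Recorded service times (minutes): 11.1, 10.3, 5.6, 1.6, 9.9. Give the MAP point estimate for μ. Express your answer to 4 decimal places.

μ̂_MAP = 0.2474

The Exponential(rate=μ) likelihood is ∝ μ^n e^(−μΣtᵢ). Here n = 5 and Σtᵢ = 11.1 + 10.3 + 5.6 + 1.6 + 9.9 = 38.5.
Posterior ∝ μ^7e^(−10μ) · μ^5e^(−38.5μ) = μ^12e^(−48.5μ), i.e. Gamma(13, 48.5).
Mode = (a−1)/b = 12/48.5 ≈ 0.2474.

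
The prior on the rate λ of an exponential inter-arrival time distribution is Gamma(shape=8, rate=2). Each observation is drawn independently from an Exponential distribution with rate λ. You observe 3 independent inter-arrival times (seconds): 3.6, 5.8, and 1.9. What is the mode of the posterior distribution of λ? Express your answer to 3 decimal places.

λ̂_MAP = 0.752

The Exponential(rate=λ) likelihood is ∝ λ^n e^(−λΣtᵢ). Here n = 3 and Σtᵢ = 3.6 + 5.8 + 1.9 = 11.3.
Posterior ∝ λ^7e^(−2λ) · λ^3e^(−11.3λ) = λ^10e^(−13.3λ), i.e. Gamma(11, 13.3).
Mode = (a−1)/b = 10/13.3 ≈ 0.752.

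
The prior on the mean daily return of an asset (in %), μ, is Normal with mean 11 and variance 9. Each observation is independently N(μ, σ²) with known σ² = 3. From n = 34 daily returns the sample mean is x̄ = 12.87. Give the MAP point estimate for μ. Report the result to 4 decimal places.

n = 34, x̄ = 12.87.
For a Normal prior and Normal likelihood with known variance, the posterior is Normal; its mode equals its mean, the precision-weighted average.
Prior precision 1/σ₀² = 1/9; data precision n/σ² = 34/3.
μ̂ = ((1/9)·11 + (34/3)·12.87) / (1/9 + 34/3) = (66187/450)/(103/9) = 66187/5150 ≈ 12.8518.

μ̂_MAP = 12.8518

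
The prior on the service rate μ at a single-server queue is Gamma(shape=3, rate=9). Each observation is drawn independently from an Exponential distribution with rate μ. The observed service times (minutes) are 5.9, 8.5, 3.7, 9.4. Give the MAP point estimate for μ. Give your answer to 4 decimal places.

The Exponential(rate=μ) likelihood is ∝ μ^n e^(−μΣtᵢ). Here n = 4 and Σtᵢ = 5.9 + 8.5 + 3.7 + 9.4 = 27.5.
Posterior ∝ μ^2e^(−9μ) · μ^4e^(−27.5μ) = μ^6e^(−36.5μ), i.e. Gamma(7, 36.5).
Mode = (a−1)/b = 6/36.5 ≈ 0.1644.

μ̂_MAP = 0.1644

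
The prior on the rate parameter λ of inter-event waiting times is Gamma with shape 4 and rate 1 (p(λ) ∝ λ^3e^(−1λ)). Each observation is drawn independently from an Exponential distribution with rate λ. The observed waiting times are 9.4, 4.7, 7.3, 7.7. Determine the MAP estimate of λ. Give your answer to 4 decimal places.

The Exponential(rate=λ) likelihood is ∝ λ^n e^(−λΣtᵢ). Here n = 4 and Σtᵢ = 9.4 + 4.7 + 7.3 + 7.7 = 29.1.
Posterior ∝ λ^3e^(−1λ) · λ^4e^(−29.1λ) = λ^7e^(−30.1λ), i.e. Gamma(8, 30.1).
Mode = (a−1)/b = 7/30.1 ≈ 0.2326.

λ̂_MAP = 0.2326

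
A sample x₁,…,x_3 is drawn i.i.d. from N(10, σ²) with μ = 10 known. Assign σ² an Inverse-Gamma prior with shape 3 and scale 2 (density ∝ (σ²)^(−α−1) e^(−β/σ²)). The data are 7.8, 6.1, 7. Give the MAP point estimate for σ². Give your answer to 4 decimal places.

Sum of squared deviations about the known mean: SS = (7.8−10)² + (6.1−10)² + (7−10)² = 29.05.
The Normal likelihood contributes (σ²)^(−n/2) exp(−SS/(2σ²)), so the posterior is Inverse-Gamma(α + n/2, β + SS/2) = Inverse-Gamma(4.5, 16.525).
The mode of Inverse-Gamma(a, b) is b/(a+1) = 16.525/5.5 ≈ 3.0045.

σ̂²_MAP = 3.0045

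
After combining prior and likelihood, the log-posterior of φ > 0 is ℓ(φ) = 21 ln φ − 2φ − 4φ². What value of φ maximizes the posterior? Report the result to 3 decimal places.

ℓ'(φ) = 21/φ − 2 − 8φ. Setting this to zero and multiplying by φ: 8φ² + 2φ − 21 = 0.
φ = (−2 + √(2² + 4·8·21)) / (2·8) = (−2 + √676) / 16 = (−2 + 26)/16 = 3/2.
ℓ''(φ) = −21/φ² − 8 < 0, confirming a maximum.

φ̂_MAP = 1.500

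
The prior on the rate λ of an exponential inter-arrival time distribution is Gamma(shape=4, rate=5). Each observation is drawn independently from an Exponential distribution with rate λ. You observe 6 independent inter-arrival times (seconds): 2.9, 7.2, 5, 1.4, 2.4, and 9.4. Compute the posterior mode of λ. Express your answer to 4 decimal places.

The Exponential(rate=λ) likelihood is ∝ λ^n e^(−λΣtᵢ). Here n = 6 and Σtᵢ = 2.9 + 7.2 + 5 + 1.4 + 2.4 + 9.4 = 28.3.
Posterior ∝ λ^3e^(−5λ) · λ^6e^(−28.3λ) = λ^9e^(−33.3λ), i.e. Gamma(10, 33.3).
Mode = (a−1)/b = 9/33.3 ≈ 0.2703.

λ̂_MAP = 0.2703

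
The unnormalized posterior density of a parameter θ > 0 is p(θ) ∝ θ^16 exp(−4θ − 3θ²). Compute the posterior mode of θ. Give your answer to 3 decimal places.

θ̂_MAP = 1.333

ℓ'(θ) = 16/θ − 4 − 6θ. Setting this to zero and multiplying by θ: 6θ² + 4θ − 16 = 0.
θ = (−4 + √(4² + 4·6·16)) / (2·6) = (−4 + √400) / 12 = (−4 + 20)/12 = 4/3.
ℓ''(θ) = −16/θ² − 6 < 0, confirming a maximum.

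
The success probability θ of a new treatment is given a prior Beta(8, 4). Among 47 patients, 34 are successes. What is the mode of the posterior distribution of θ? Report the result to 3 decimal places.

θ̂_MAP = 0.719

Prior: Beta(8, 4).
Data: 34 successes in 47 trials. The binomial likelihood contributes θ^34(1−θ)^13, so the posterior is Beta(8+34, 4+13) = Beta(42, 17).
For Beta(a, b) with a, b > 1 the mode is (a−1)/(a+b−2) = 41/57 ≈ 0.719.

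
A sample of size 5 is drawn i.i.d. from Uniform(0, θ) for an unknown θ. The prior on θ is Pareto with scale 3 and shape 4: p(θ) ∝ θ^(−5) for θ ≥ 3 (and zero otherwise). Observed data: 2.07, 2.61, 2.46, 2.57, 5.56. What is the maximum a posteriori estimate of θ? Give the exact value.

θ̂_MAP = 5.56

The Uniform(0, θ) likelihood is θ^(−n) for θ ≥ max(xᵢ), zero otherwise. Here max(xᵢ) = 5.56.
Posterior ∝ θ^(−5) · θ^(−5) = θ^(−10) on θ ≥ max(3, 5.56) = 5.56.
This density is strictly decreasing in θ, so the posterior mode lies at the lower boundary of the support.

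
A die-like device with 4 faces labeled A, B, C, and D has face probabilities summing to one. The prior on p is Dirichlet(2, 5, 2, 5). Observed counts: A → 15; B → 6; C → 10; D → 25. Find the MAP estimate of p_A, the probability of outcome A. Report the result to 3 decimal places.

The posterior is Dirichlet(αᵢ + nᵢ) = Dirichlet(17, 11, 12, 30).
For a Dirichlet(a₁,…,a_K) with all aᵢ > 1, the mode has j-th component (aⱼ − 1)/(Σaᵢ − K).
Here Σaᵢ = 70 and K = 4, so p_A = (17 − 1)/(70 − 4) = 16/66 ≈ 0.242.

MAP estimate of p_A = 0.242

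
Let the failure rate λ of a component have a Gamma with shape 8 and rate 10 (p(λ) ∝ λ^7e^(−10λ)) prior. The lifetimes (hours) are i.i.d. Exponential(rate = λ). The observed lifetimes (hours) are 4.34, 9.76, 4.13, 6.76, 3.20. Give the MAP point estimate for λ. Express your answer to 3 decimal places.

The Exponential(rate=λ) likelihood is ∝ λ^n e^(−λΣtᵢ). Here n = 5 and Σtᵢ = 4.34 + 9.76 + 4.13 + 6.76 + 3.20 = 28.19.
Posterior ∝ λ^7e^(−10λ) · λ^5e^(−28.19λ) = λ^12e^(−38.19λ), i.e. Gamma(13, 38.19).
Mode = (a−1)/b = 12/38.19 ≈ 0.314.

λ̂_MAP = 0.314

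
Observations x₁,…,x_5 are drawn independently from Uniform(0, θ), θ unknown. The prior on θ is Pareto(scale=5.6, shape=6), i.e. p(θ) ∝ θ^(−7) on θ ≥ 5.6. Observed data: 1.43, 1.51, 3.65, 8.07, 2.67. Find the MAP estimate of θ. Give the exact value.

The Uniform(0, θ) likelihood is θ^(−n) for θ ≥ max(xᵢ), zero otherwise. Here max(xᵢ) = 8.07.
Posterior ∝ θ^(−7) · θ^(−5) = θ^(−12) on θ ≥ max(5.6, 8.07) = 8.07.
This density is strictly decreasing in θ, so the posterior mode lies at the lower boundary of the support.

θ̂_MAP = 8.07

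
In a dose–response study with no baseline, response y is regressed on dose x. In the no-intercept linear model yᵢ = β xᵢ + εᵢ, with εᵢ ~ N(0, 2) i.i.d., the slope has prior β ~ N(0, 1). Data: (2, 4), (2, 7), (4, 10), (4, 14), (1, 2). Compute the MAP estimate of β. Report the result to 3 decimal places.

log p(β | y) = −Σ(yᵢ − βxᵢ)²/(2·2) − β²/(2·1) + const.
Setting the derivative to zero: Σxᵢ(yᵢ − βxᵢ)/2 − β/1 = 0, so β = Σxᵢyᵢ / (Σxᵢ² + σ²/τ²).
Σxᵢyᵢ = 2·4 + 2·7 + 4·10 + 4·14 + 1·2 = 120; Σxᵢ² = 41; σ²/τ² = 2.
β̂_MAP = 120 / (41 + 2) = 120/43 ≈ 2.791.

β̂_MAP = 2.791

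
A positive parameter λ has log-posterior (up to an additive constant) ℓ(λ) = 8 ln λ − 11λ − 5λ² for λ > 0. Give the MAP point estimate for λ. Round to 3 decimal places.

ℓ'(λ) = 8/λ − 11 − 10λ. Setting this to zero and multiplying by λ: 10λ² + 11λ − 8 = 0.
λ = (−11 + √(11² + 4·10·8)) / (2·10) = (−11 + √441) / 20 = (−11 + 21)/20 = 1/2.
ℓ''(λ) = −8/λ² − 10 < 0, confirming a maximum.

λ̂_MAP = 0.500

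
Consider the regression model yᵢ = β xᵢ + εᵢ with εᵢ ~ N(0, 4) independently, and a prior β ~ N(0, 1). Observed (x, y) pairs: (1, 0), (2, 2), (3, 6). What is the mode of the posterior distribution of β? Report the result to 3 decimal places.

log p(β | y) = −Σ(yᵢ − βxᵢ)²/(2·4) − β²/(2·1) + const.
Setting the derivative to zero: Σxᵢ(yᵢ − βxᵢ)/4 − β/1 = 0, so β = Σxᵢyᵢ / (Σxᵢ² + σ²/τ²).
Σxᵢyᵢ = 1·0 + 2·2 + 3·6 = 22; Σxᵢ² = 14; σ²/τ² = 4.
β̂_MAP = 22 / (14 + 4) = 22/18 ≈ 1.222.

β̂_MAP = 1.222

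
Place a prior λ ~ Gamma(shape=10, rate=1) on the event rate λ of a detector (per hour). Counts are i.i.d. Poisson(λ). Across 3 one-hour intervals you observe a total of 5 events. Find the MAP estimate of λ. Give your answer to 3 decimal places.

λ̂_MAP = 3.500

Σxᵢ = 5, n = 3.
Posterior ∝ λ^9e^(−1λ) · λ^5e^(−3λ) = λ^14e^(−4λ), i.e. Gamma(shape=15, rate=4).
The mode of a Gamma(a, b) with a ≥ 1 (shape–rate) is (a−1)/b = 14/4 ≈ 3.500.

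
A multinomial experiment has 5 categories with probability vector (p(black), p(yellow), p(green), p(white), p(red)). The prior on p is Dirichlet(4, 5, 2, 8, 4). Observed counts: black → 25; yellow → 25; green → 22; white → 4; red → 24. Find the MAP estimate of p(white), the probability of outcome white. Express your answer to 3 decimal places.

The posterior is Dirichlet(αᵢ + nᵢ) = Dirichlet(29, 30, 24, 12, 28).
For a Dirichlet(a₁,…,a_K) with all aᵢ > 1, the mode has j-th component (aⱼ − 1)/(Σaᵢ − K).
Here Σaᵢ = 123 and K = 5, so p(white) = (12 − 1)/(123 − 5) = 11/118 ≈ 0.093.

MAP estimate of p(white) = 0.093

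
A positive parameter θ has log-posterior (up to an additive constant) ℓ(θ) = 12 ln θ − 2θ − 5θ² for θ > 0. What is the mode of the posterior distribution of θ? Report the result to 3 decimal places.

θ̂_MAP = 1.000

ℓ'(θ) = 12/θ − 2 − 10θ. Setting this to zero and multiplying by θ: 10θ² + 2θ − 12 = 0.
θ = (−2 + √(2² + 4·10·12)) / (2·10) = (−2 + √484) / 20 = (−2 + 22)/20 = 1.
ℓ''(θ) = −12/θ² − 10 < 0, confirming a maximum.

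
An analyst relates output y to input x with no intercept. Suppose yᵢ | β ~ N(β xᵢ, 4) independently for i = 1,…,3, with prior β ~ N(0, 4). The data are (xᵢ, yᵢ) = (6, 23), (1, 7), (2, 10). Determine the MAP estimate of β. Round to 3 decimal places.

log p(β | y) = −Σ(yᵢ − βxᵢ)²/(2·4) − β²/(2·4) + const.
Setting the derivative to zero: Σxᵢ(yᵢ − βxᵢ)/4 − β/4 = 0, so β = Σxᵢyᵢ / (Σxᵢ² + σ²/τ²).
Σxᵢyᵢ = 6·23 + 1·7 + 2·10 = 165; Σxᵢ² = 41; σ²/τ² = 1.
β̂_MAP = 165 / (41 + 1) = 165/42 ≈ 3.929.

β̂_MAP = 3.929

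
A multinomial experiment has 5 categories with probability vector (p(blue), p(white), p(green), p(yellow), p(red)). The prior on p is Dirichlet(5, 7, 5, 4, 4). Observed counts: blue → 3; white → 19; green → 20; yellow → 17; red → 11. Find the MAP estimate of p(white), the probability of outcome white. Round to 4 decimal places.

The posterior is Dirichlet(αᵢ + nᵢ) = Dirichlet(8, 26, 25, 21, 15).
For a Dirichlet(a₁,…,a_K) with all aᵢ > 1, the mode has j-th component (aⱼ − 1)/(Σaᵢ − K).
Here Σaᵢ = 95 and K = 5, so p(white) = (26 − 1)/(95 − 5) = 25/90 ≈ 0.2778.

MAP estimate of p(white) = 0.2778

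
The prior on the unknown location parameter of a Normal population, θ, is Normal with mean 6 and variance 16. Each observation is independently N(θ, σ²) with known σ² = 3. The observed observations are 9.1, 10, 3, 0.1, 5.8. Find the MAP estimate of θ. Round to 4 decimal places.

θ̂_MAP = 5.6145

n = 5; x̄ = (9.1 + 10 + 3 + 0.1 + 5.8)/5 = 28/5 = 5.6.
For a Normal prior and Normal likelihood with known variance, the posterior is Normal; its mode equals its mean, the precision-weighted average.
Prior precision 1/σ₀² = 1/16 = 0.0625; data precision n/σ² = 5/3.
θ̂ = (0.0625·6 + (5/3)·5.6) / (0.0625 + 5/3) = (233/24)/(83/48) = 466/83 ≈ 5.6145.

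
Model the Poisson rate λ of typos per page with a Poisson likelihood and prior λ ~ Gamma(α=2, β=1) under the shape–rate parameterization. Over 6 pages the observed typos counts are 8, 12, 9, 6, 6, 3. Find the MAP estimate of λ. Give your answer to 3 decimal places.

λ̂_MAP = 6.429

Σxᵢ = 8+12+9+6+6+3 = 44, with n = 6.
Posterior ∝ λe^(−1λ) · λ^44e^(−6λ) = λ^45e^(−7λ), i.e. Gamma(shape=46, rate=7).
The mode of a Gamma(a, b) with a ≥ 1 (shape–rate) is (a−1)/b = 45/7 ≈ 6.429.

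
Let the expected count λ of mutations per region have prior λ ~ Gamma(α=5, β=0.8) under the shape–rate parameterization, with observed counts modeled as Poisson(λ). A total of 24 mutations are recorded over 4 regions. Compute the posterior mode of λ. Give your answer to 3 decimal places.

λ̂_MAP = 5.833

Σxᵢ = 24, n = 4.
Posterior ∝ λ^4e^(−0.8λ) · λ^24e^(−4λ) = λ^28e^(−4.8λ), i.e. Gamma(shape=29, rate=4.8).
The mode of a Gamma(a, b) with a ≥ 1 (shape–rate) is (a−1)/b = 28/4.8 ≈ 5.833.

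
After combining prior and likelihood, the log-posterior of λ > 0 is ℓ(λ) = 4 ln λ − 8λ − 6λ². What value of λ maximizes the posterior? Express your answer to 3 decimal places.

λ̂_MAP = 0.333

ℓ'(λ) = 4/λ − 8 − 12λ. Setting this to zero and multiplying by λ: 12λ² + 8λ − 4 = 0.
λ = (−8 + √(8² + 4·12·4)) / (2·12) = (−8 + √256) / 24 = (−8 + 16)/24 = 1/3.
ℓ''(λ) = −4/λ² − 12 < 0, confirming a maximum.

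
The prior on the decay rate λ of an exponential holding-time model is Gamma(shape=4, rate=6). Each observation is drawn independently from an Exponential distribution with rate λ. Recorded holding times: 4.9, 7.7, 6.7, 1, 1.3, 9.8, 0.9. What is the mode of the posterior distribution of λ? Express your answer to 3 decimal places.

λ̂_MAP = 0.261

The Exponential(rate=λ) likelihood is ∝ λ^n e^(−λΣtᵢ). Here n = 7 and Σtᵢ = 4.9 + 7.7 + 6.7 + 1 + 1.3 + 9.8 + 0.9 = 32.3.
Posterior ∝ λ^3e^(−6λ) · λ^7e^(−32.3λ) = λ^10e^(−38.3λ), i.e. Gamma(11, 38.3).
Mode = (a−1)/b = 10/38.3 ≈ 0.261.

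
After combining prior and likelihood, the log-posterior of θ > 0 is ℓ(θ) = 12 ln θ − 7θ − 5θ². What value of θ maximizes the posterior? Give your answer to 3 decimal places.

θ̂_MAP = 0.800

ℓ'(θ) = 12/θ − 7 − 10θ. Setting this to zero and multiplying by θ: 10θ² + 7θ − 12 = 0.
θ = (−7 + √(7² + 4·10·12)) / (2·10) = (−7 + √529) / 20 = (−7 + 23)/20 = 4/5.
ℓ''(θ) = −12/θ² − 10 < 0, confirming a maximum.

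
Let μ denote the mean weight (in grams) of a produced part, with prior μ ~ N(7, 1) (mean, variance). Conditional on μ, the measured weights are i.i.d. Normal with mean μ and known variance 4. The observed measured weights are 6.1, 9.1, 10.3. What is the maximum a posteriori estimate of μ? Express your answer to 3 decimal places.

μ̂_MAP = 7.643

n = 3; x̄ = (6.1 + 9.1 + 10.3)/3 = 25.5/3 = 8.5.
For a Normal prior and Normal likelihood with known variance, the posterior is Normal; its mode equals its mean, the precision-weighted average.
Prior precision 1/σ₀² = 1/1 = 1; data precision n/σ² = 3/4 = 0.75.
μ̂ = (1·7 + 0.75·8.5) / (1 + 0.75) = 13.375/1.75 = 107/14 ≈ 7.643.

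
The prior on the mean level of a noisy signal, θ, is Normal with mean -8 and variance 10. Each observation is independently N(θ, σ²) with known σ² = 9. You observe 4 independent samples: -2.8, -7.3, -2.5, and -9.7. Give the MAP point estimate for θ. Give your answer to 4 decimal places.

n = 4; x̄ = ((-2.8) + (-7.3) + (-2.5) + (-9.7))/4 = -22.3/4 = -5.575.
For a Normal prior and Normal likelihood with known variance, the posterior is Normal; its mode equals its mean, the precision-weighted average.
Prior precision 1/σ₀² = 1/10 = 0.1; data precision n/σ² = 4/9.
θ̂ = (0.1·(-8) + (4/9)·(-5.575)) / (0.1 + 4/9) = (-59/18)/(49/90) = -295/49 ≈ -6.0204.

θ̂_MAP = -6.0204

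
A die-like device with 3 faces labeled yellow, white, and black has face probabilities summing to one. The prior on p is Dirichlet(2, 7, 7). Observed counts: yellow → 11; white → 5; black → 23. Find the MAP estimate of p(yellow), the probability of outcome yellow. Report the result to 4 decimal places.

MAP estimate of p(yellow) = 0.2308

The posterior is Dirichlet(αᵢ + nᵢ) = Dirichlet(13, 12, 30).
For a Dirichlet(a₁,…,a_K) with all aᵢ > 1, the mode has j-th component (aⱼ − 1)/(Σaᵢ − K).
Here Σaᵢ = 55 and K = 3, so p(yellow) = (13 − 1)/(55 − 3) = 12/52 ≈ 0.2308.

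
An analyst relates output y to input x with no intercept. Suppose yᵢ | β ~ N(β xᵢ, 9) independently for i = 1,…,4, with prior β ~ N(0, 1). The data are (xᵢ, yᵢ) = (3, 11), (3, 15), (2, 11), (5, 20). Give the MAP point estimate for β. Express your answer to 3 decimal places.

β̂_MAP = 3.571

log p(β | y) = −Σ(yᵢ − βxᵢ)²/(2·9) − β²/(2·1) + const.
Setting the derivative to zero: Σxᵢ(yᵢ − βxᵢ)/9 − β/1 = 0, so β = Σxᵢyᵢ / (Σxᵢ² + σ²/τ²).
Σxᵢyᵢ = 3·11 + 3·15 + 2·11 + 5·20 = 200; Σxᵢ² = 47; σ²/τ² = 9.
β̂_MAP = 200 / (47 + 9) = 200/56 ≈ 3.571.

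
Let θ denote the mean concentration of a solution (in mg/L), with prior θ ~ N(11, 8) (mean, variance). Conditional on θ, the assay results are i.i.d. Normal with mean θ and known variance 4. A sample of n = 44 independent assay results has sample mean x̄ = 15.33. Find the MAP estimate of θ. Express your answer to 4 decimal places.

n = 44, x̄ = 15.33.
For a Normal prior and Normal likelihood with known variance, the posterior is Normal; its mode equals its mean, the precision-weighted average.
Prior precision 1/σ₀² = 1/8 = 0.125; data precision n/σ² = 44/4 = 11.
θ̂ = (0.125·11 + 11·15.33) / (0.125 + 11) = 170.005/11.125 = 34001/2225 ≈ 15.2813.

θ̂_MAP = 15.2813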